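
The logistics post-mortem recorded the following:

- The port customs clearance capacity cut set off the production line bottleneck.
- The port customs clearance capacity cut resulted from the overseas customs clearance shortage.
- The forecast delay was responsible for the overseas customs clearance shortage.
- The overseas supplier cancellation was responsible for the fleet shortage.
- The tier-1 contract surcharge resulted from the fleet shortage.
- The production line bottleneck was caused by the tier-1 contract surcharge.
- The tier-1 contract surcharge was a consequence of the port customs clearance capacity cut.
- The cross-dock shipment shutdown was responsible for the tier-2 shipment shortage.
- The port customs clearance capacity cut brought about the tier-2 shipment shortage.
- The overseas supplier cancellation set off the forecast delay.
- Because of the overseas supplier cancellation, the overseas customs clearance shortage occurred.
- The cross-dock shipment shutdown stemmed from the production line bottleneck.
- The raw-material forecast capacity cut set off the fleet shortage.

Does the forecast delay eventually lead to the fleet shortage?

No

The forecast delay leads to the overseas customs clearance shortage, the port customs clearance capacity cut, the tier-1 contract surcharge, the production line bottleneck, the cross-dock shipment shutdown, the tier-2 shipment shortage; the fleet shortage is not among them.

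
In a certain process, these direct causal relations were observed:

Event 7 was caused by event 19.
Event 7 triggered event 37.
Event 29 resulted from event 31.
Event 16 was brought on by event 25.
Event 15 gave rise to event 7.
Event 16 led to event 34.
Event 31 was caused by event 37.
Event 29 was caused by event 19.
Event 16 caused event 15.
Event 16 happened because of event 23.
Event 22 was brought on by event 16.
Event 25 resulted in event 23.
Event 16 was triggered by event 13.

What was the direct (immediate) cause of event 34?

Upstream contributors include event 25, event 13, event 23, but only event 16 feeds directly into event 34.

event 16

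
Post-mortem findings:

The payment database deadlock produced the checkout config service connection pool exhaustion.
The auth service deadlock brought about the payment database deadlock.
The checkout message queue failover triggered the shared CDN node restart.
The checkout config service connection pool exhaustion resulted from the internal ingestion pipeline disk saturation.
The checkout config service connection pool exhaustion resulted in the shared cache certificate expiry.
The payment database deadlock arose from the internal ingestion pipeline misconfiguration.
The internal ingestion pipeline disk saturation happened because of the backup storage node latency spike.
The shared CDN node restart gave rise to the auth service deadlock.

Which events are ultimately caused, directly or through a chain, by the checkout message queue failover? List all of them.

Direct effects: the shared CDN node restart.
2 steps out: the auth service deadlock.
3 steps out: the payment database deadlock.
4 steps out: the checkout config service connection pool exhaustion.
5 steps out: the shared cache certificate expiry.
Not reachable from it: the internal ingestion pipeline misconfiguration, the backup storage node latency spike, the internal ingestion pipeline disk saturation.

the auth service deadlock, the checkout config service connection pool exhaustion, the payment database deadlock, the shared CDN node restart, the shared cache certificate expiry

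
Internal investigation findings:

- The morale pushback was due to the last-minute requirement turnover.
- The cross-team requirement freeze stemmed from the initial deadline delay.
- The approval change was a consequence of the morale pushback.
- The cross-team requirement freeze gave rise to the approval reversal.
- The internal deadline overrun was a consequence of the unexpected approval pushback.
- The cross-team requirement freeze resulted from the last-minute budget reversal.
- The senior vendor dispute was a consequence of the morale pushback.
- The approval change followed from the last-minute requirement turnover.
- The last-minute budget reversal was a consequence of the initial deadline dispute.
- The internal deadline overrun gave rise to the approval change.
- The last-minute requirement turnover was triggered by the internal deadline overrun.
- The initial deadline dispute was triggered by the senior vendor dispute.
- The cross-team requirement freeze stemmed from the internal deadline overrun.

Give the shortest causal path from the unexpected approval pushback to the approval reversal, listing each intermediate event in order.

the unexpected approval pushback → the internal deadline overrun
the internal deadline overrun → the cross-team requirement freeze
the cross-team requirement freeze → the approval reversal
Length: 3 steps.

the unexpected approval pushback → the internal deadline overrun → the cross-team requirement freeze → the approval reversal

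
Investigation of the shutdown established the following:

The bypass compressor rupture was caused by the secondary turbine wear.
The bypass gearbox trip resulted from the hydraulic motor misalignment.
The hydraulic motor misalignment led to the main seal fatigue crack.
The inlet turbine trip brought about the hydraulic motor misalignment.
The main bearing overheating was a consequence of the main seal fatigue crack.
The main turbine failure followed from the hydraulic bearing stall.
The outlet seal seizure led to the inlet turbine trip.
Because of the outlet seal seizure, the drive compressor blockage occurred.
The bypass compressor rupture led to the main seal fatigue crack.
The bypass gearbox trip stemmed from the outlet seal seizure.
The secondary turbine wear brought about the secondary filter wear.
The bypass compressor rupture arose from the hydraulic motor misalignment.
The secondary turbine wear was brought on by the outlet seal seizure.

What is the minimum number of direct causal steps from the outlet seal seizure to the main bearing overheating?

4

Shortest chain: the outlet seal seizure → the inlet turbine trip → the hydraulic motor misalignment → the main seal fatigue crack → the main bearing overheating.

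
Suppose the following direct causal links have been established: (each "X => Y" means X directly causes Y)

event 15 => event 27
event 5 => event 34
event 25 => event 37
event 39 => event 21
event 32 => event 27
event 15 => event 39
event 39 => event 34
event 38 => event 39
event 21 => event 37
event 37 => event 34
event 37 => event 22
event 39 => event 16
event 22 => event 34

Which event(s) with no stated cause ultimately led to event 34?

Tracing upstream from event 34: event 34 ← event 39 ← event 15.
A separate upstream branch: event 34 ← event 39 ← event 38.
A separate upstream branch: event 34 ← event 5.
A separate upstream branch: event 34 ← event 37 ← event 25.
Each of those chain origins has no stated cause.

event 15, event 25, event 38, event 5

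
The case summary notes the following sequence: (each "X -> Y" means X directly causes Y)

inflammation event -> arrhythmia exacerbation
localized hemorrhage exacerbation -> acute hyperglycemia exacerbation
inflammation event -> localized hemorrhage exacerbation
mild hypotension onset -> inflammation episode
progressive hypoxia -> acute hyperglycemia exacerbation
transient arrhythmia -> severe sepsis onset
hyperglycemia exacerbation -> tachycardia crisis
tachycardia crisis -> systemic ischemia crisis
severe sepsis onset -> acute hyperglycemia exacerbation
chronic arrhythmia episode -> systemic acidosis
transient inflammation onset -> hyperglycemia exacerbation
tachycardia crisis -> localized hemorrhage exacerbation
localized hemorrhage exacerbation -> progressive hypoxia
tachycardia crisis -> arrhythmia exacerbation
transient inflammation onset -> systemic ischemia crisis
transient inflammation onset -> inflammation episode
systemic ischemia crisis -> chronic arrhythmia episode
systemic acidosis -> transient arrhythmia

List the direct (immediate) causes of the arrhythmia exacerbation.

Upstream contributors include the transient inflammation onset, the hyperglycemia exacerbation, but only the inflammation event, the tachycardia crisis feed directly into the arrhythmia exacerbation.

the inflammation event, the tachycardia crisis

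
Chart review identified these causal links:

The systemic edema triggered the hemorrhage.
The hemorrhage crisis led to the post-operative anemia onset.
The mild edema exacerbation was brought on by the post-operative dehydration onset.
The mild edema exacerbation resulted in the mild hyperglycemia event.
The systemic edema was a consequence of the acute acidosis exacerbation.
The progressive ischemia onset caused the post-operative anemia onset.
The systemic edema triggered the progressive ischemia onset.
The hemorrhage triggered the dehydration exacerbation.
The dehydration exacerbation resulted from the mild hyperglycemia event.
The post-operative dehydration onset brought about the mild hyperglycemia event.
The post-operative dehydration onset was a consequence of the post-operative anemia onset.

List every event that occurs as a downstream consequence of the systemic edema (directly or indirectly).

Direct effects: the hemorrhage, the progressive ischemia onset.
2 steps out: the post-operative anemia onset, the dehydration exacerbation.
3 steps out: the post-operative dehydration onset.
4 steps out: the mild edema exacerbation, the mild hyperglycemia event.
Not reachable from it: the acute acidosis exacerbation, the hemorrhage crisis.

the dehydration exacerbation, the hemorrhage, the mild edema exacerbation, the mild hyperglycemia event, the post-operative anemia onset, the post-operative dehydration onset, the progressive ischemia onset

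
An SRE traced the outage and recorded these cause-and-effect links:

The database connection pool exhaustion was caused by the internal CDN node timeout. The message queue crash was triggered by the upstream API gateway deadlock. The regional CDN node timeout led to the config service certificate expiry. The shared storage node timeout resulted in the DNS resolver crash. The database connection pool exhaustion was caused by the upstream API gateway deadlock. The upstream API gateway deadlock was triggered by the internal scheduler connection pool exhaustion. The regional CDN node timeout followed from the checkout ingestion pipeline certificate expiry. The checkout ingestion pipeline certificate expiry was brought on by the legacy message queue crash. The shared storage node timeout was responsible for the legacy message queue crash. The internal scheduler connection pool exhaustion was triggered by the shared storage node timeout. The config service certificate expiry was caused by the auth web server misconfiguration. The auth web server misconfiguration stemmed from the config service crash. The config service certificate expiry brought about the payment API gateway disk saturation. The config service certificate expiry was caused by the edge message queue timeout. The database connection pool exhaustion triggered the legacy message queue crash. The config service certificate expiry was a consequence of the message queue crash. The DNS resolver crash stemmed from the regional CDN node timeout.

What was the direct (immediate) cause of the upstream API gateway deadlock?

the internal scheduler connection pool exhaustion

Upstream contributors include the shared storage node timeout, but only the internal scheduler connection pool exhaustion feeds directly into the upstream API gateway deadlock.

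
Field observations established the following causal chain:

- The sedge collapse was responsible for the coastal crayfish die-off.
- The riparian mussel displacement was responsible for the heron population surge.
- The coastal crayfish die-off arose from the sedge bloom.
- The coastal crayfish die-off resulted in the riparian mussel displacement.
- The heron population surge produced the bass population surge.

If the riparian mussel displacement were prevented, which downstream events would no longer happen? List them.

the bass population surge, the heron population surge

Downstream of the riparian mussel displacement: the heron population surge, the bass population surge.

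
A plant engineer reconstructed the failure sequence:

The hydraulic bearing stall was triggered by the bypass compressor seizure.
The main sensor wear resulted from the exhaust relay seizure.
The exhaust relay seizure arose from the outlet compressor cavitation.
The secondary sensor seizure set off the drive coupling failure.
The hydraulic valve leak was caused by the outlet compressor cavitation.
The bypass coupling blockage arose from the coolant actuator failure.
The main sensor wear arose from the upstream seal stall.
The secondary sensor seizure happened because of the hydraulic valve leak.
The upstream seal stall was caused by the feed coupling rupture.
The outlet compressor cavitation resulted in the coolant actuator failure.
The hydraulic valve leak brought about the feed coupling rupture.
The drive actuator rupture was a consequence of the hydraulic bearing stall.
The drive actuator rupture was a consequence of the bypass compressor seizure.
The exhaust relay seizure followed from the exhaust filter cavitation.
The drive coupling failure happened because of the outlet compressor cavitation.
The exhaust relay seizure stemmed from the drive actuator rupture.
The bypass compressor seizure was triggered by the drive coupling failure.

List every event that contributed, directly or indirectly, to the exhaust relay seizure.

the bypass compressor seizure, the drive actuator rupture, the drive coupling failure, the exhaust filter cavitation, the hydraulic bearing stall, the hydraulic valve leak, the outlet compressor cavitation, the secondary sensor seizure

Immediate causes of the exhaust relay seizure: the outlet compressor cavitation, the drive actuator rupture, the exhaust filter cavitation.
Further upstream: the hydraulic valve leak, the secondary sensor seizure, the drive coupling failure, the bypass compressor seizure, the hydraulic bearing stall.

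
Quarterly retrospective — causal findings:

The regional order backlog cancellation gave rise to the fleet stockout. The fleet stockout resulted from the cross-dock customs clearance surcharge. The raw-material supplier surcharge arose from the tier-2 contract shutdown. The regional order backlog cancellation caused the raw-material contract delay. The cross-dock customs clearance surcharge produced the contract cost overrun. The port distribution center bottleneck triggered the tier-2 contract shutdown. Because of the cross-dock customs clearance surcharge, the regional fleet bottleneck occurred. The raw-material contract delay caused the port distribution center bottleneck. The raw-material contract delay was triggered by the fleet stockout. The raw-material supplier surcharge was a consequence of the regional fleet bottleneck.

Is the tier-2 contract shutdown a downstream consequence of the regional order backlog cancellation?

There is a causal chain: the regional order backlog cancellation → the raw-material contract delay → the port distribution center bottleneck → the tier-2 contract shutdown.

Yes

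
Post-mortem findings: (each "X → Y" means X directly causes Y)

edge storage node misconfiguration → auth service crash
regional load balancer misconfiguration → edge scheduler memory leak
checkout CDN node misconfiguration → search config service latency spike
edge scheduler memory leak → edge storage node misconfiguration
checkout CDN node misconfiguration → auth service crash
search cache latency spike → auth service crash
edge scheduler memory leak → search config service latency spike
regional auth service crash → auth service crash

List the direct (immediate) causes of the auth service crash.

Upstream contributors include the regional load balancer misconfiguration, the edge scheduler memory leak, but only the checkout CDN node misconfiguration, the edge storage node misconfiguration, the regional auth service crash, the search cache latency spike feed directly into the auth service crash.

the checkout CDN node misconfiguration, the edge storage node misconfiguration, the regional auth service crash, the search cache latency spike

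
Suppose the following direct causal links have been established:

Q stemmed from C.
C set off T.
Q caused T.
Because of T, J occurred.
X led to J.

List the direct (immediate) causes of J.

T, X

Upstream contributors include C, Q, but only T, X feed directly into J.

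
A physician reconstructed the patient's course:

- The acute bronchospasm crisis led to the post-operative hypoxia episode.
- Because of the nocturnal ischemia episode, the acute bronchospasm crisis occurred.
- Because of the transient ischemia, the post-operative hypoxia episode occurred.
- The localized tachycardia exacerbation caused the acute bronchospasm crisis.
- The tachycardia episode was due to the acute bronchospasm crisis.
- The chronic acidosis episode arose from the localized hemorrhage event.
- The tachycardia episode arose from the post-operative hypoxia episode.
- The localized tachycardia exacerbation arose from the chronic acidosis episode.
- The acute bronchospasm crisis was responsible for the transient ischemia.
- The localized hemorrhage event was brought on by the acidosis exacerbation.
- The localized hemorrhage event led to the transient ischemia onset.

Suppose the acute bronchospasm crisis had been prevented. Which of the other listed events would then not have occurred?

Downstream of the acute bronchospasm crisis: the transient ischemia, the post-operative hypoxia episode, the tachycardia episode.

the post-operative hypoxia episode, the tachycardia episode, the transient ischemia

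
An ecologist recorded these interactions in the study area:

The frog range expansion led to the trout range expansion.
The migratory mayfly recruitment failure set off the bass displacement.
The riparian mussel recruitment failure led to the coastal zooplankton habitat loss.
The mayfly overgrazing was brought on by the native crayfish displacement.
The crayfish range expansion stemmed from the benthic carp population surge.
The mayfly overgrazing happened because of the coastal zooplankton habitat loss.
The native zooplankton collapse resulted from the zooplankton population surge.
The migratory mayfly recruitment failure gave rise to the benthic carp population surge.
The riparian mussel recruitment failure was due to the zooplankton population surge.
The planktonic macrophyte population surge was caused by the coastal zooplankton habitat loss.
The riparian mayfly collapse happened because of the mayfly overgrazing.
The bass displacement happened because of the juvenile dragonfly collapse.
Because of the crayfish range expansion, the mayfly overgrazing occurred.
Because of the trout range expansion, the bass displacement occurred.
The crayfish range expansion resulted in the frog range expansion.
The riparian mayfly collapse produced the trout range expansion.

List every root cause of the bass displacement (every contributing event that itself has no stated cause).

Tracing upstream from the bass displacement: the bass displacement ← the migratory mayfly recruitment failure.
A separate upstream branch: the bass displacement ← the trout range expansion ← the riparian mayfly collapse ← the mayfly overgrazing ← the coastal zooplankton habitat loss ← the riparian mussel recruitment failure ← the zooplankton population surge.
A separate upstream branch: the bass displacement ← the trout range expansion ← the riparian mayfly collapse ← the mayfly overgrazing ← the native crayfish displacement.
A separate upstream branch: the bass displacement ← the juvenile dragonfly collapse.
Each of those chain origins has no stated cause.

the juvenile dragonfly collapse, the migratory mayfly recruitment failure, the native crayfish displacement, the zooplankton population surge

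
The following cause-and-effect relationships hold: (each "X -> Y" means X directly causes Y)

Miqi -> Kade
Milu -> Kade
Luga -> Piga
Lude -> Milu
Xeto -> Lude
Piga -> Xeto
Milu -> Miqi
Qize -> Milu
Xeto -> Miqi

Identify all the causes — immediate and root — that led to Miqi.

Lude, Luga, Milu, Piga, Qize, Xeto

Immediate causes of Miqi: Xeto, Milu.
Further upstream: Luga, Piga, Lude, Qize.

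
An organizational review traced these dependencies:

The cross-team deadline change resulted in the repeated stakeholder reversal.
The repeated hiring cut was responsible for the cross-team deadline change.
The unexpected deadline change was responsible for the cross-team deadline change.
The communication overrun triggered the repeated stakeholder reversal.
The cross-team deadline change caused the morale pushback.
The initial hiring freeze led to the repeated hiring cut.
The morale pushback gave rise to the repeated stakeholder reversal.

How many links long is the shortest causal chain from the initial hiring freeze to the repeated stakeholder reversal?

Shortest chain: the initial hiring freeze → the repeated hiring cut → the cross-team deadline change → the repeated stakeholder reversal.

3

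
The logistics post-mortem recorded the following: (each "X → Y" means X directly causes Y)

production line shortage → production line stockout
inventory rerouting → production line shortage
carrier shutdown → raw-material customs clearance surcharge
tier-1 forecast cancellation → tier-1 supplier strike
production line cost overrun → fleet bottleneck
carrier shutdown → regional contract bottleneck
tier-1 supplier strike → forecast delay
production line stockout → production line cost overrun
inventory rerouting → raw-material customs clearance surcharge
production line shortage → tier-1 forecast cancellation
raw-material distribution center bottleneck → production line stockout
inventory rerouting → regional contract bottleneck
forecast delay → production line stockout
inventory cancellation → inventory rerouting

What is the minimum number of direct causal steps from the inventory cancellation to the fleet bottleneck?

Shortest chain: the inventory cancellation → the inventory rerouting → the production line shortage → the production line stockout → the production line cost overrun → the fleet bottleneck.

5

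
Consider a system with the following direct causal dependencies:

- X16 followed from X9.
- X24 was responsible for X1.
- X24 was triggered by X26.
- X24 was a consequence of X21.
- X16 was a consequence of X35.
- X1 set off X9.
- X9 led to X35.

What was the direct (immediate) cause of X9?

Upstream contributors include X21, X26, X24, but only X1 feeds directly into X9.

X1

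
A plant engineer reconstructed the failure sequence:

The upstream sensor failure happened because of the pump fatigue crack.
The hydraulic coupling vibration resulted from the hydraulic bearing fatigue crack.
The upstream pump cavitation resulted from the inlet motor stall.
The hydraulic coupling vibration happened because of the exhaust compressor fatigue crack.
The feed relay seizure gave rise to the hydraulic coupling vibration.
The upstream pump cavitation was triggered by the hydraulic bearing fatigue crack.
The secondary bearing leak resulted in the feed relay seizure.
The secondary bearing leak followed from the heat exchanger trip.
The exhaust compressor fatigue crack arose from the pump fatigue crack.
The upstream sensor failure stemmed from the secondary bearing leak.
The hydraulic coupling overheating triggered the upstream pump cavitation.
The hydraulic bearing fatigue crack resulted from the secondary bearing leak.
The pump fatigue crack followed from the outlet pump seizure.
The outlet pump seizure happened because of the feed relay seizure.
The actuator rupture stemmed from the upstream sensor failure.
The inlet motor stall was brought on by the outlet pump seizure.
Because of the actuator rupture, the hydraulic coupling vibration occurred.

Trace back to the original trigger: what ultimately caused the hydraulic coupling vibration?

Tracing upstream from the hydraulic coupling vibration: the hydraulic coupling vibration ← the feed relay seizure ← the secondary bearing leak ← the heat exchanger trip.
The heat exchanger trip has no stated cause, so it is the root.

the heat exchanger trip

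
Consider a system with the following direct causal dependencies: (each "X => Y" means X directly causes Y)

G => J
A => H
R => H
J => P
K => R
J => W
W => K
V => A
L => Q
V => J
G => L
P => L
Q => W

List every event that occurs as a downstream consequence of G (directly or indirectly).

H, J, K, L, P, Q, R, W

Direct effects: J, L.
2 steps out: P, Q, W.
3 steps out: K.
4 steps out: R.
5 steps out: H.
Not reachable from it: V, A.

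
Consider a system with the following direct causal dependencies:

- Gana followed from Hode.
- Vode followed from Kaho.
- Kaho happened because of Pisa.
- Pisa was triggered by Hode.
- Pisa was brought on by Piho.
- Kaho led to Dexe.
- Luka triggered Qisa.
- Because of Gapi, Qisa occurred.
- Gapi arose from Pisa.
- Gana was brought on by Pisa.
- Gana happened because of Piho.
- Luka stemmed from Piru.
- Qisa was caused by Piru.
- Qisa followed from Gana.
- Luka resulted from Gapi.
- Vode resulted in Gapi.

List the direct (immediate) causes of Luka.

Upstream contributors include Piho, Hode, Pisa, Kaho, Vode, but only Gapi, Piru feed directly into Luka.

Gapi, Piru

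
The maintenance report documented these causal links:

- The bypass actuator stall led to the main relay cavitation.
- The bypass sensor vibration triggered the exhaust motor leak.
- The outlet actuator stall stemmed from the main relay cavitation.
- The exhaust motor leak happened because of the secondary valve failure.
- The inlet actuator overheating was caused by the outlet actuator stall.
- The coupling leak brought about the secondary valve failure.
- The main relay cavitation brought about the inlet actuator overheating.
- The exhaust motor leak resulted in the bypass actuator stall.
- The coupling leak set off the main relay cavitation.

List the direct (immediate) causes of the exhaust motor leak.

Upstream contributors include the coupling leak, but only the bypass sensor vibration, the secondary valve failure feed directly into the exhaust motor leak.

the bypass sensor vibration, the secondary valve failure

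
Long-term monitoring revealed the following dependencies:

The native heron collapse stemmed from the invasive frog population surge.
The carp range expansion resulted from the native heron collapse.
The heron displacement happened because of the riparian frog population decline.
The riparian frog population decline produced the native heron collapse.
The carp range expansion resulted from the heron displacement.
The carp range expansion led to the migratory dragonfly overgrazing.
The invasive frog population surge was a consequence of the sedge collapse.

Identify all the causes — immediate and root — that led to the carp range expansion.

Immediate causes of the carp range expansion: the heron displacement, the native heron collapse.
Further upstream: the riparian frog population decline, the sedge collapse, the invasive frog population surge.

the heron displacement, the invasive frog population surge, the native heron collapse, the riparian frog population decline, the sedge collapse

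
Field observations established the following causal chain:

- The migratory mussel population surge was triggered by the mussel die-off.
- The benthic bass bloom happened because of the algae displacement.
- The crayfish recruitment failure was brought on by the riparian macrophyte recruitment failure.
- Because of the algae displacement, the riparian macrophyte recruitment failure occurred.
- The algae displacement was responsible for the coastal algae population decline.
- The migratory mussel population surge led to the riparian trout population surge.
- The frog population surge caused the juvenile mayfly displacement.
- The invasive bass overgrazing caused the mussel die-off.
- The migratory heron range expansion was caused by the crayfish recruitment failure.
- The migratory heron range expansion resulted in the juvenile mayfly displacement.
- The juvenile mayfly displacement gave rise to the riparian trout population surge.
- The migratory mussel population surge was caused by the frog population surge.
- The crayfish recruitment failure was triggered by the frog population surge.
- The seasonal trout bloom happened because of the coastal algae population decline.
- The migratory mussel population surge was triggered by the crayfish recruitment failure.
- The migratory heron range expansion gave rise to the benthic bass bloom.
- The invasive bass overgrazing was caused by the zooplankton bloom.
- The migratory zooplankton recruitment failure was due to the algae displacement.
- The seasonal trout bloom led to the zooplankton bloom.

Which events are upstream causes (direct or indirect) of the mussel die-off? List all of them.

the algae displacement, the coastal algae population decline, the invasive bass overgrazing, the seasonal trout bloom, the zooplankton bloom

Immediate cause of the mussel die-off: the invasive bass overgrazing.
Further upstream: the algae displacement, the coastal algae population decline, the seasonal trout bloom, the zooplankton bloom.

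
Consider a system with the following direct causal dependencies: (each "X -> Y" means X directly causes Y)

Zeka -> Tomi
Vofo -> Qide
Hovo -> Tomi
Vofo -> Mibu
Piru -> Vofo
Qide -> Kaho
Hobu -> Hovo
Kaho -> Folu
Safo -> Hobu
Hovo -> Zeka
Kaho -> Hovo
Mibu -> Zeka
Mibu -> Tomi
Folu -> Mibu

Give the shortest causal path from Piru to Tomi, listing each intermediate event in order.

Piru → Vofo
Vofo → Mibu
Mibu → Tomi
Length: 3 steps.

Piru → Vofo → Mibu → Tomi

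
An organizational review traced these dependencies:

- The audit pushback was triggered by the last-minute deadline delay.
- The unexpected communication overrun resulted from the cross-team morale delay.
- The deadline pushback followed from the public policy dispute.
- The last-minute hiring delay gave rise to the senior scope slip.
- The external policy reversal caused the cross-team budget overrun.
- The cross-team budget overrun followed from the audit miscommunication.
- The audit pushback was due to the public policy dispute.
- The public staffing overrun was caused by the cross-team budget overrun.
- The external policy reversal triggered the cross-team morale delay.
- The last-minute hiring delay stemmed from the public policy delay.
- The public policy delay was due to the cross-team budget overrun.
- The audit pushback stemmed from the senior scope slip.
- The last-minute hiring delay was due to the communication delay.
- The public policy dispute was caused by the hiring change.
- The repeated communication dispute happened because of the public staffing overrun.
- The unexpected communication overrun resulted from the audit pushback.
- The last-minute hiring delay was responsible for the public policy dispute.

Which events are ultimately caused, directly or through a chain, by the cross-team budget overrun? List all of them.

the audit pushback, the deadline pushback, the last-minute hiring delay, the public policy delay, the public policy dispute, the public staffing overrun, the repeated communication dispute, the senior scope slip, the unexpected communication overrun

Direct effects: the public staffing overrun, the public policy delay.
2 steps out: the repeated communication dispute, the last-minute hiring delay.
3 steps out: the public policy dispute, the senior scope slip.
4 steps out: the audit pushback, the deadline pushback.
5 steps out: the unexpected communication overrun.
Not reachable from it: the external policy reversal, the audit miscommunication, the hiring change, the communication delay, the last-minute deadline delay, the cross-team morale delay.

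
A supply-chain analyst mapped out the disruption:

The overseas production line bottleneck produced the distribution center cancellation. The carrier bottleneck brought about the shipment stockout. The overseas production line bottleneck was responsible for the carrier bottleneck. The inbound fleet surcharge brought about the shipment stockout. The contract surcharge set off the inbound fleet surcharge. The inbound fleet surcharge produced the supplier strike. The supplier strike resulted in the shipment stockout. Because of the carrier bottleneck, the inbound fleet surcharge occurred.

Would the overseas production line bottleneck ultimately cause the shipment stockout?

Yes

There is a causal chain: the overseas production line bottleneck → the carrier bottleneck → the shipment stockout.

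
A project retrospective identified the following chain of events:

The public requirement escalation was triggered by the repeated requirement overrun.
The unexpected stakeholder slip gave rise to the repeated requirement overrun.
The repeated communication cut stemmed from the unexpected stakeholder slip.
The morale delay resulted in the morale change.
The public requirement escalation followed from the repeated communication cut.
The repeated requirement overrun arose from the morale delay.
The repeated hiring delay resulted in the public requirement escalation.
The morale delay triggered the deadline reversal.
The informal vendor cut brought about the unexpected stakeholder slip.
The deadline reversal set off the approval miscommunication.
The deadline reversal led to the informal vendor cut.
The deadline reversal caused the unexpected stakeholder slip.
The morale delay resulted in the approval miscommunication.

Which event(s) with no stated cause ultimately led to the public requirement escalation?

the morale delay, the repeated hiring delay

Tracing upstream from the public requirement escalation: the public requirement escalation ← the repeated requirement overrun ← the morale delay.
A separate upstream branch: the public requirement escalation ← the repeated hiring delay.
Each of those chain origins has no stated cause.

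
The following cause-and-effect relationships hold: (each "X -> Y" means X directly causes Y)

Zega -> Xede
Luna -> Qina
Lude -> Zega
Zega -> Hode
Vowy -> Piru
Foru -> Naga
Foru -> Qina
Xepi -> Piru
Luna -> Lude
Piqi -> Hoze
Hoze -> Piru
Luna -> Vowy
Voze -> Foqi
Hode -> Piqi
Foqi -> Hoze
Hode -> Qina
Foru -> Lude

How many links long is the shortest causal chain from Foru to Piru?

Shortest chain: Foru → Lude → Zega → Hode → Piqi → Hoze → Piru.

6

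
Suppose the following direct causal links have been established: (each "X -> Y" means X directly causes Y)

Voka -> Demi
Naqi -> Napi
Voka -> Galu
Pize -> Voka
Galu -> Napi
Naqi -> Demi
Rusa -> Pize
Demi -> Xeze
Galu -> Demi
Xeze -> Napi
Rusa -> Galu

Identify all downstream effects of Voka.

Direct effects: Galu, Demi.
2 steps out: Xeze, Napi.
Not reachable from it: Rusa, Pize, Naqi.

Demi, Galu, Napi, Xeze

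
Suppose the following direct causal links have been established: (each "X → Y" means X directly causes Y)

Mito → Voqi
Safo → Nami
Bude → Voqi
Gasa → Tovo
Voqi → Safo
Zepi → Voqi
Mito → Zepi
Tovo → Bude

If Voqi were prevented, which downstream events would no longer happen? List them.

Nami, Safo

Downstream of Voqi: Safo, Nami.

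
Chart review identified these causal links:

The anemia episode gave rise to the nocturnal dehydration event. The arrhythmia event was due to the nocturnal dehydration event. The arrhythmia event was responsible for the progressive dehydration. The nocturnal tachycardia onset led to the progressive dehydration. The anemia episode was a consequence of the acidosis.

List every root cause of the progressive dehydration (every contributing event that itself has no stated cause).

Tracing upstream from the progressive dehydration: the progressive dehydration ← the arrhythmia event ← the nocturnal dehydration event ← the anemia episode ← the acidosis.
A separate upstream branch: the progressive dehydration ← the nocturnal tachycardia onset.
Each of those chain origins has no stated cause.

the acidosis, the nocturnal tachycardia onset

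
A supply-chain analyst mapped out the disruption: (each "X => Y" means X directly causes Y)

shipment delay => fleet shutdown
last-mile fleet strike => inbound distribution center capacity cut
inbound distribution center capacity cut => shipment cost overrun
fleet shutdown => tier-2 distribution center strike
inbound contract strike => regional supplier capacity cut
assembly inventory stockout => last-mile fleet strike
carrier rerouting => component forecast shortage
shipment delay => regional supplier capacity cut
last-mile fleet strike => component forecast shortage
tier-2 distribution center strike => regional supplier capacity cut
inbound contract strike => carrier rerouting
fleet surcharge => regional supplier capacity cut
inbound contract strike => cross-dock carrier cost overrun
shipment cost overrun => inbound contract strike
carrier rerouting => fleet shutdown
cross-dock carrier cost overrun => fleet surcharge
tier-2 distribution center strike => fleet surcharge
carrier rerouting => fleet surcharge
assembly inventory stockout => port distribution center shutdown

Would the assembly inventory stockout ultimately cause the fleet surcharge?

Yes

There is a causal chain: the assembly inventory stockout → the last-mile fleet strike → the inbound distribution center capacity cut → the shipment cost overrun → the inbound contract strike → the carrier rerouting → the fleet surcharge.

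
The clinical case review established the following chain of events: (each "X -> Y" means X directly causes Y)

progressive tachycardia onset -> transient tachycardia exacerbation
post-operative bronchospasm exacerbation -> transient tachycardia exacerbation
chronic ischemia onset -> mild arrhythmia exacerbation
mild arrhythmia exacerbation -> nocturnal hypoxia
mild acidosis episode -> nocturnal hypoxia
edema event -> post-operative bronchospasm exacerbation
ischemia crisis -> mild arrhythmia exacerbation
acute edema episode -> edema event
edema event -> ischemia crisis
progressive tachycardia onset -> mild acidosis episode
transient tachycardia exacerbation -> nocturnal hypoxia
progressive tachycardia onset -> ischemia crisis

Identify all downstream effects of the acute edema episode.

Direct effects: the edema event.
2 steps out: the ischemia crisis, the post-operative bronchospasm exacerbation.
3 steps out: the transient tachycardia exacerbation, the mild arrhythmia exacerbation.
4 steps out: the nocturnal hypoxia.
Not reachable from it: the progressive tachycardia onset, the chronic ischemia onset, the mild acidosis episode.

the edema event, the ischemia crisis, the mild arrhythmia exacerbation, the nocturnal hypoxia, the post-operative bronchospasm exacerbation, the transient tachycardia exacerbation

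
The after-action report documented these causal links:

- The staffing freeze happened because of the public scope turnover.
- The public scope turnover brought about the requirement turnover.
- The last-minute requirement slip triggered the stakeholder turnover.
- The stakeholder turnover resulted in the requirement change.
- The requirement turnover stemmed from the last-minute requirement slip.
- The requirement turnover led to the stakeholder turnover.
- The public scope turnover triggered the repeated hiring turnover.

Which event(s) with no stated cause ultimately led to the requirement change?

the last-minute requirement slip, the public scope turnover

Tracing upstream from the requirement change: the requirement change ← the stakeholder turnover ← the requirement turnover ← the public scope turnover.
A separate upstream branch: the requirement change ← the stakeholder turnover ← the last-minute requirement slip.
Each of those chain origins has no stated cause.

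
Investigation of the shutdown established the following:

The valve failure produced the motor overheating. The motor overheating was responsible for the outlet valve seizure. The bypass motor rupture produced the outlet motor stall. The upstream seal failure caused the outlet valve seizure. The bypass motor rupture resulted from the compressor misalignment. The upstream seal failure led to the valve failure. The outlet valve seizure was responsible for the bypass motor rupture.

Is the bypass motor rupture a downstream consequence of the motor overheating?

There is a causal chain: the motor overheating → the outlet valve seizure → the bypass motor rupture.

Yes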